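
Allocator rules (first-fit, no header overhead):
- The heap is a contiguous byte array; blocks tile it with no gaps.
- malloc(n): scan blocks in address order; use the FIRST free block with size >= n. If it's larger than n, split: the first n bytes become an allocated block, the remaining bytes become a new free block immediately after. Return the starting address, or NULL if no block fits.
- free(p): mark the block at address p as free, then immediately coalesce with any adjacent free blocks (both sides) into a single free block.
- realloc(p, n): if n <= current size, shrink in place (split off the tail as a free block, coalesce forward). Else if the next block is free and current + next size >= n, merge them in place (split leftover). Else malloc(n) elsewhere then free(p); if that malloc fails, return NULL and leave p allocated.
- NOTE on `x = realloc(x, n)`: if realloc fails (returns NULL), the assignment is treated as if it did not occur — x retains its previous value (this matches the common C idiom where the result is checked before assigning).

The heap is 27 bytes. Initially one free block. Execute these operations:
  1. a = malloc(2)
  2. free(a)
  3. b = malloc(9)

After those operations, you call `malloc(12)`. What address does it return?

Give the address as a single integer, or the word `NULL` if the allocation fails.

Op 1: a = malloc(2) -> a = 0; heap: [0-1 ALLOC][2-26 FREE]
Op 2: free(a) -> (freed a); heap: [0-26 FREE]
Op 3: b = malloc(9) -> b = 0; heap: [0-8 ALLOC][9-26 FREE]
malloc(12): first-fit scan over [0-8 ALLOC][9-26 FREE] -> 9

Answer: 9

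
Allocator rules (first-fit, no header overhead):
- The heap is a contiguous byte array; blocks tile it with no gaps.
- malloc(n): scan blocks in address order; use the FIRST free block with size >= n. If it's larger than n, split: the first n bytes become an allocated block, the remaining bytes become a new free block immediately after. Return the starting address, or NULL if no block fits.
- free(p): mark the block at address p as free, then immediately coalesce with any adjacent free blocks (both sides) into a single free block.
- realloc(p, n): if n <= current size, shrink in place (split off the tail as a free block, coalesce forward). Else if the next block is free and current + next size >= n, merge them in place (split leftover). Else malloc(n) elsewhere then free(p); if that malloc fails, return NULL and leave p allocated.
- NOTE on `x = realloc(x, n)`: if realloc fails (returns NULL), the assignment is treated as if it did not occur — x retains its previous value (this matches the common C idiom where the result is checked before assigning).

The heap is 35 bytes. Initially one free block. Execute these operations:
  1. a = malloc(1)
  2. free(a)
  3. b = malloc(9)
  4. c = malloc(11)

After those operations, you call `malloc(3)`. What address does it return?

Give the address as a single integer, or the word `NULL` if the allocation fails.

Answer: 20

Derivation:
Op 1: a = malloc(1) -> a = 0; heap: [0-0 ALLOC][1-34 FREE]
Op 2: free(a) -> (freed a); heap: [0-34 FREE]
Op 3: b = malloc(9) -> b = 0; heap: [0-8 ALLOC][9-34 FREE]
Op 4: c = malloc(11) -> c = 9; heap: [0-8 ALLOC][9-19 ALLOC][20-34 FREE]
malloc(3): first-fit scan over [0-8 ALLOC][9-19 ALLOC][20-34 FREE] -> 20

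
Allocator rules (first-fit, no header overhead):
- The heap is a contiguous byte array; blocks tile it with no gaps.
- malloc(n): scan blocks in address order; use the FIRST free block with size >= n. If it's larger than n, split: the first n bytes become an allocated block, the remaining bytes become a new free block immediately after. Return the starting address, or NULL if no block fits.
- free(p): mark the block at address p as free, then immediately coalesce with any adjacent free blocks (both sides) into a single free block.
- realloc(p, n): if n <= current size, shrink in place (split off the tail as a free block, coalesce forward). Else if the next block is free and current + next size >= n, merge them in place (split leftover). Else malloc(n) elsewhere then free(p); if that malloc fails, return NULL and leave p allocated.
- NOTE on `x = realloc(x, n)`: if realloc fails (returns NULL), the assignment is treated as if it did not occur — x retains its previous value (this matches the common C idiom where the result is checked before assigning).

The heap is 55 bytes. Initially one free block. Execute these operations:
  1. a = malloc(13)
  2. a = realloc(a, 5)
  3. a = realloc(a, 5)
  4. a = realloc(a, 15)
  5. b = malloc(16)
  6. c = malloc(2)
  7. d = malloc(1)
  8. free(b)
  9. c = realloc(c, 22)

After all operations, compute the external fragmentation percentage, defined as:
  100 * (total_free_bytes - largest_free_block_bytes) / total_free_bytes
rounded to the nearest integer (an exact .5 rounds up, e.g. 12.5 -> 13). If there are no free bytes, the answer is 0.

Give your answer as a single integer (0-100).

Op 1: a = malloc(13) -> a = 0; heap: [0-12 ALLOC][13-54 FREE]
Op 2: a = realloc(a, 5) -> a = 0; heap: [0-4 ALLOC][5-54 FREE]
Op 3: a = realloc(a, 5) -> a = 0; heap: [0-4 ALLOC][5-54 FREE]
Op 4: a = realloc(a, 15) -> a = 0; heap: [0-14 ALLOC][15-54 FREE]
Op 5: b = malloc(16) -> b = 15; heap: [0-14 ALLOC][15-30 ALLOC][31-54 FREE]
Op 6: c = malloc(2) -> c = 31; heap: [0-14 ALLOC][15-30 ALLOC][31-32 ALLOC][33-54 FREE]
Op 7: d = malloc(1) -> d = 33; heap: [0-14 ALLOC][15-30 ALLOC][31-32 ALLOC][33-33 ALLOC][34-54 FREE]
Op 8: free(b) -> (freed b); heap: [0-14 ALLOC][15-30 FREE][31-32 ALLOC][33-33 ALLOC][34-54 FREE]
Op 9: c = realloc(c, 22) -> NULL (c unchanged); heap: [0-14 ALLOC][15-30 FREE][31-32 ALLOC][33-33 ALLOC][34-54 FREE]
Free blocks: [16 21] total_free=37 largest=21 -> 100*(37-21)/37 = 1600/37 ≈ 43.243 -> rounds to 43

Answer: 43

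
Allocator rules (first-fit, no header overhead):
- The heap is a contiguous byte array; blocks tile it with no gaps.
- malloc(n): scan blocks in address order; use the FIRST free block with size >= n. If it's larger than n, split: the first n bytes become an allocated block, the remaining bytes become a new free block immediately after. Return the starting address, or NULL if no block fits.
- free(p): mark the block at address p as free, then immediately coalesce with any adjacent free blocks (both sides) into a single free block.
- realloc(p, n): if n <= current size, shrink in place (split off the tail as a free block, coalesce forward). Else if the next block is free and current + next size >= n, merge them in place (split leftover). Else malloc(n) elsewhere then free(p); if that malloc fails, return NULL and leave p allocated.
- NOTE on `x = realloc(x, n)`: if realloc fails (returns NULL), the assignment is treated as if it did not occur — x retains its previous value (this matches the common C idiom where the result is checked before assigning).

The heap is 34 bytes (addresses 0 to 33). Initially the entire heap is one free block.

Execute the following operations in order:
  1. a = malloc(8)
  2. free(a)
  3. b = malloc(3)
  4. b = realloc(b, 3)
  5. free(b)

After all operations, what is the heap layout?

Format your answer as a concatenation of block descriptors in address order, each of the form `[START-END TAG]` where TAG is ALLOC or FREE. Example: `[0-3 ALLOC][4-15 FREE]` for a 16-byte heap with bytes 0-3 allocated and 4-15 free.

Answer: [0-33 FREE]

Derivation:
Op 1: a = malloc(8) -> a = 0; heap: [0-7 ALLOC][8-33 FREE]
Op 2: free(a) -> (freed a); heap: [0-33 FREE]
Op 3: b = malloc(3) -> b = 0; heap: [0-2 ALLOC][3-33 FREE]
Op 4: b = realloc(b, 3) -> b = 0; heap: [0-2 ALLOC][3-33 FREE]
Op 5: free(b) -> (freed b); heap: [0-33 FREE]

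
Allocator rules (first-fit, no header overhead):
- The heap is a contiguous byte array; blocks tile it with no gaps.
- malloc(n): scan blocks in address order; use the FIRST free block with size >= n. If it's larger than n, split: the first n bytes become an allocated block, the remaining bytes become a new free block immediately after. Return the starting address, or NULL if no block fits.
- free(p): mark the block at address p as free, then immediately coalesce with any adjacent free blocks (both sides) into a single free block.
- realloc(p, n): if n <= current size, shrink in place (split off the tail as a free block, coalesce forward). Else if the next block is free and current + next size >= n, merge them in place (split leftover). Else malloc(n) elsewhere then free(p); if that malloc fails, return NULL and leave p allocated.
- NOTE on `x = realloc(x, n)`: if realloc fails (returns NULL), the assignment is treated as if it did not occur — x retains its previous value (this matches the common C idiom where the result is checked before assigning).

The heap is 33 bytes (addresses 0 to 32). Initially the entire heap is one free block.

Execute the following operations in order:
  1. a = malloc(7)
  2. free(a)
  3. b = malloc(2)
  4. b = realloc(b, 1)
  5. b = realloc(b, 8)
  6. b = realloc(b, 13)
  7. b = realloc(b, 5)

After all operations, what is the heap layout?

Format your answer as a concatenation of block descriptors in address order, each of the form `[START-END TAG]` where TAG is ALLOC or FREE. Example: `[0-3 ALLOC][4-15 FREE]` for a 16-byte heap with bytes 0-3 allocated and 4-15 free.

Op 1: a = malloc(7) -> a = 0; heap: [0-6 ALLOC][7-32 FREE]
Op 2: free(a) -> (freed a); heap: [0-32 FREE]
Op 3: b = malloc(2) -> b = 0; heap: [0-1 ALLOC][2-32 FREE]
Op 4: b = realloc(b, 1) -> b = 0; heap: [0-0 ALLOC][1-32 FREE]
Op 5: b = realloc(b, 8) -> b = 0; heap: [0-7 ALLOC][8-32 FREE]
Op 6: b = realloc(b, 13) -> b = 0; heap: [0-12 ALLOC][13-32 FREE]
Op 7: b = realloc(b, 5) -> b = 0; heap: [0-4 ALLOC][5-32 FREE]

Answer: [0-4 ALLOC][5-32 FREE]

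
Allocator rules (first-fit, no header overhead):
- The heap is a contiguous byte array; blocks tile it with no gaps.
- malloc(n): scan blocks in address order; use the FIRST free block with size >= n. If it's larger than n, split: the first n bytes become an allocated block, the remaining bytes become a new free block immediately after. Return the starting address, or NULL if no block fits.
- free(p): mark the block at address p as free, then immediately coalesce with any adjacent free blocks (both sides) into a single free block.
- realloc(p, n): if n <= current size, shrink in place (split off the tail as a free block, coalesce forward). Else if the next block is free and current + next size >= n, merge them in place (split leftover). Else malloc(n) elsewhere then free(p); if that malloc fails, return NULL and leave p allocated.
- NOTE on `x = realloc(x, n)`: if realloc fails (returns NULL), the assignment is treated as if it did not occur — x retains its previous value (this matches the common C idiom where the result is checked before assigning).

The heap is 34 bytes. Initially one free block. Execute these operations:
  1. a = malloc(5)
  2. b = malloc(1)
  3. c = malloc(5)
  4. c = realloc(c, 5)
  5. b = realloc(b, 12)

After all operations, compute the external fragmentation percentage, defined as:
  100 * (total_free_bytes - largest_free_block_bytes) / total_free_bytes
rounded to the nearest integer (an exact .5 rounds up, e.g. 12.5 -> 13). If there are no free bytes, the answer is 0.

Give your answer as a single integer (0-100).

Answer: 8

Derivation:
Op 1: a = malloc(5) -> a = 0; heap: [0-4 ALLOC][5-33 FREE]
Op 2: b = malloc(1) -> b = 5; heap: [0-4 ALLOC][5-5 ALLOC][6-33 FREE]
Op 3: c = malloc(5) -> c = 6; heap: [0-4 ALLOC][5-5 ALLOC][6-10 ALLOC][11-33 FREE]
Op 4: c = realloc(c, 5) -> c = 6; heap: [0-4 ALLOC][5-5 ALLOC][6-10 ALLOC][11-33 FREE]
Op 5: b = realloc(b, 12) -> b = 11; heap: [0-4 ALLOC][5-5 FREE][6-10 ALLOC][11-22 ALLOC][23-33 FREE]
Free blocks: [1 11] total_free=12 largest=11 -> 100*(12-11)/12 = 100/12 ≈ 8.333 -> rounds to 8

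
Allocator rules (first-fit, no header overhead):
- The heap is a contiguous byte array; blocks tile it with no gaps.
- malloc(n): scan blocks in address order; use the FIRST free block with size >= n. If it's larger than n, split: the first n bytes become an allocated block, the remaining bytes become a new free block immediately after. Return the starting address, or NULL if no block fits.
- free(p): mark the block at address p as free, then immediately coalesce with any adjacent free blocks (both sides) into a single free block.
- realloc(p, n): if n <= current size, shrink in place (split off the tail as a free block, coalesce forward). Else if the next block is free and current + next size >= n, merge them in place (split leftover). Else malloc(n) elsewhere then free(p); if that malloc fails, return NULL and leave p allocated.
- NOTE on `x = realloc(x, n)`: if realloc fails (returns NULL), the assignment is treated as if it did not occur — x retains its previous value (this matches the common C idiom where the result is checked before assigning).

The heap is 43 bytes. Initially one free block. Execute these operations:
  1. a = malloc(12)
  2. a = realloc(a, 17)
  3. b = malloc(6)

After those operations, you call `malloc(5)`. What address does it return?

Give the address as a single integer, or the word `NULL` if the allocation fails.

Answer: 23

Derivation:
Op 1: a = malloc(12) -> a = 0; heap: [0-11 ALLOC][12-42 FREE]
Op 2: a = realloc(a, 17) -> a = 0; heap: [0-16 ALLOC][17-42 FREE]
Op 3: b = malloc(6) -> b = 17; heap: [0-16 ALLOC][17-22 ALLOC][23-42 FREE]
malloc(5): first-fit scan over [0-16 ALLOC][17-22 ALLOC][23-42 FREE] -> 23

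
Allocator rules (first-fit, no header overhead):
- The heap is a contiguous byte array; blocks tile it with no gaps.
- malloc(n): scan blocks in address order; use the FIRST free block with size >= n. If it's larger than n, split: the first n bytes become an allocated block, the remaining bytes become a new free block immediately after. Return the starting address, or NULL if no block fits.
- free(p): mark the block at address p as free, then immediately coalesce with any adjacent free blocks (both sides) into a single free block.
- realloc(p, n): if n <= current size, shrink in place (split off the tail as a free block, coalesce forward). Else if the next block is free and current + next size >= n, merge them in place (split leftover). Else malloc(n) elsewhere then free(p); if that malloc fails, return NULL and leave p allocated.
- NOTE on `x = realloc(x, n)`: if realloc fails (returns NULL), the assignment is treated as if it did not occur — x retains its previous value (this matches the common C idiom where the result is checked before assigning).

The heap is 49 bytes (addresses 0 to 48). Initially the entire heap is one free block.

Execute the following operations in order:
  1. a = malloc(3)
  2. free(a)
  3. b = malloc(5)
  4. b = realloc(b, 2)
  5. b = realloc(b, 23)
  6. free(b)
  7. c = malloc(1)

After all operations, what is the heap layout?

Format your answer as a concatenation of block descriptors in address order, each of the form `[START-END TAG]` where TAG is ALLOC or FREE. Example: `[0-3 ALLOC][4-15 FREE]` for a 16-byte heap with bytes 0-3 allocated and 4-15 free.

Answer: [0-0 ALLOC][1-48 FREE]

Derivation:
Op 1: a = malloc(3) -> a = 0; heap: [0-2 ALLOC][3-48 FREE]
Op 2: free(a) -> (freed a); heap: [0-48 FREE]
Op 3: b = malloc(5) -> b = 0; heap: [0-4 ALLOC][5-48 FREE]
Op 4: b = realloc(b, 2) -> b = 0; heap: [0-1 ALLOC][2-48 FREE]
Op 5: b = realloc(b, 23) -> b = 0; heap: [0-22 ALLOC][23-48 FREE]
Op 6: free(b) -> (freed b); heap: [0-48 FREE]
Op 7: c = malloc(1) -> c = 0; heap: [0-0 ALLOC][1-48 FREE]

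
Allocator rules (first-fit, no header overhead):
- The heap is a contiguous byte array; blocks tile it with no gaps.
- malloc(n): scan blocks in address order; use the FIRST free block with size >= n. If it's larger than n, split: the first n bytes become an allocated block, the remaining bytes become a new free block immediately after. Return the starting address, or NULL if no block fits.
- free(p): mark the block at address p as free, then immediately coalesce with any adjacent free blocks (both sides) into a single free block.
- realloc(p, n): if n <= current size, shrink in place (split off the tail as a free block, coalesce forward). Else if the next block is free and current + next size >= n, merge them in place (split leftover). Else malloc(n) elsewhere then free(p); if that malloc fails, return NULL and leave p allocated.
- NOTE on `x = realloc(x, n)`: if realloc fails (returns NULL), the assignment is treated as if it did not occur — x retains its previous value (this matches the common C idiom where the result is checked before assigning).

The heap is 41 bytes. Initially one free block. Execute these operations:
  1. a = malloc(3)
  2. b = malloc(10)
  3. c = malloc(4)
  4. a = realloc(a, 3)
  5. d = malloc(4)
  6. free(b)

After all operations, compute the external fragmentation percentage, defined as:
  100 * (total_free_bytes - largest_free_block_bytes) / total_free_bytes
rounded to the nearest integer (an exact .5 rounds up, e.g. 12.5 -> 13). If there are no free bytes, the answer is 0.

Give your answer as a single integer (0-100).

Answer: 33

Derivation:
Op 1: a = malloc(3) -> a = 0; heap: [0-2 ALLOC][3-40 FREE]
Op 2: b = malloc(10) -> b = 3; heap: [0-2 ALLOC][3-12 ALLOC][13-40 FREE]
Op 3: c = malloc(4) -> c = 13; heap: [0-2 ALLOC][3-12 ALLOC][13-16 ALLOC][17-40 FREE]
Op 4: a = realloc(a, 3) -> a = 0; heap: [0-2 ALLOC][3-12 ALLOC][13-16 ALLOC][17-40 FREE]
Op 5: d = malloc(4) -> d = 17; heap: [0-2 ALLOC][3-12 ALLOC][13-16 ALLOC][17-20 ALLOC][21-40 FREE]
Op 6: free(b) -> (freed b); heap: [0-2 ALLOC][3-12 FREE][13-16 ALLOC][17-20 ALLOC][21-40 FREE]
Free blocks: [10 20] total_free=30 largest=20 -> 100*(30-20)/30 = 1000/30 ≈ 33.333 -> rounds to 33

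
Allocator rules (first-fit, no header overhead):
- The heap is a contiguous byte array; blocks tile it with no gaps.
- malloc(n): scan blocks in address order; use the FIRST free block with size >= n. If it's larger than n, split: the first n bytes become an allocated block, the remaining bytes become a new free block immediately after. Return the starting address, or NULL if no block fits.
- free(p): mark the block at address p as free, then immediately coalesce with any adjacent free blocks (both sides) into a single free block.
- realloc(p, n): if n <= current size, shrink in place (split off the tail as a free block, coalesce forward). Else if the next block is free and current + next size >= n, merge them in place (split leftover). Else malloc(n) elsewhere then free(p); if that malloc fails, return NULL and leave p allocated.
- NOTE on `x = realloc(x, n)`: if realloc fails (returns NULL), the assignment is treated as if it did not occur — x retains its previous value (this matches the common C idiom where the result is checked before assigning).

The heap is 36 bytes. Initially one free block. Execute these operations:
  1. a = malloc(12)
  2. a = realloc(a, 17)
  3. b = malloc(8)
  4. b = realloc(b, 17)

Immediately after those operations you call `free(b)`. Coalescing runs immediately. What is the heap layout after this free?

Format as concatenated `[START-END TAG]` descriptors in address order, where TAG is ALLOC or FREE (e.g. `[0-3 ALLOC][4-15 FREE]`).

Answer: [0-16 ALLOC][17-35 FREE]

Derivation:
Op 1: a = malloc(12) -> a = 0; heap: [0-11 ALLOC][12-35 FREE]
Op 2: a = realloc(a, 17) -> a = 0; heap: [0-16 ALLOC][17-35 FREE]
Op 3: b = malloc(8) -> b = 17; heap: [0-16 ALLOC][17-24 ALLOC][25-35 FREE]
Op 4: b = realloc(b, 17) -> b = 17; heap: [0-16 ALLOC][17-33 ALLOC][34-35 FREE]
free(b): b = 17 -> block [17-33 ALLOC]; mark free, coalesce with adjacent free neighbors -> [0-16 ALLOC][17-35 FREE]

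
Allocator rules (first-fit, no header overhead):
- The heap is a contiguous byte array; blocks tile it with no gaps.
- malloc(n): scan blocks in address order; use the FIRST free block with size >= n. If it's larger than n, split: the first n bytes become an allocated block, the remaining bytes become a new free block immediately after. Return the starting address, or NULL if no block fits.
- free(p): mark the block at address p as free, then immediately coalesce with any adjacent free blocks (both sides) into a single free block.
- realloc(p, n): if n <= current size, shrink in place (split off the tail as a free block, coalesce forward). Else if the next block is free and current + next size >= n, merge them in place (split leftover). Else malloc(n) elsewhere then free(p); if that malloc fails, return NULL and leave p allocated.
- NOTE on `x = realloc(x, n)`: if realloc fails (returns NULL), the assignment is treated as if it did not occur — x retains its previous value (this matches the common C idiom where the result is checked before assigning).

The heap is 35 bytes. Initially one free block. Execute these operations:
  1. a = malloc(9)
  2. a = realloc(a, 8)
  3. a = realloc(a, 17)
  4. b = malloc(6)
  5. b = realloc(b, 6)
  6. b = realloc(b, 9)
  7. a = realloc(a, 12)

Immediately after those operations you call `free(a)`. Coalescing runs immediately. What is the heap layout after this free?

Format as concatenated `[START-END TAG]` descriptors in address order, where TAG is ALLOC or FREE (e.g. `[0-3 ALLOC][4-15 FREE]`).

Answer: [0-16 FREE][17-25 ALLOC][26-34 FREE]

Derivation:
Op 1: a = malloc(9) -> a = 0; heap: [0-8 ALLOC][9-34 FREE]
Op 2: a = realloc(a, 8) -> a = 0; heap: [0-7 ALLOC][8-34 FREE]
Op 3: a = realloc(a, 17) -> a = 0; heap: [0-16 ALLOC][17-34 FREE]
Op 4: b = malloc(6) -> b = 17; heap: [0-16 ALLOC][17-22 ALLOC][23-34 FREE]
Op 5: b = realloc(b, 6) -> b = 17; heap: [0-16 ALLOC][17-22 ALLOC][23-34 FREE]
Op 6: b = realloc(b, 9) -> b = 17; heap: [0-16 ALLOC][17-25 ALLOC][26-34 FREE]
Op 7: a = realloc(a, 12) -> a = 0; heap: [0-11 ALLOC][12-16 FREE][17-25 ALLOC][26-34 FREE]
free(a): a = 0 -> block [0-11 ALLOC]; mark free, coalesce with adjacent free neighbors -> [0-16 FREE][17-25 ALLOC][26-34 FREE]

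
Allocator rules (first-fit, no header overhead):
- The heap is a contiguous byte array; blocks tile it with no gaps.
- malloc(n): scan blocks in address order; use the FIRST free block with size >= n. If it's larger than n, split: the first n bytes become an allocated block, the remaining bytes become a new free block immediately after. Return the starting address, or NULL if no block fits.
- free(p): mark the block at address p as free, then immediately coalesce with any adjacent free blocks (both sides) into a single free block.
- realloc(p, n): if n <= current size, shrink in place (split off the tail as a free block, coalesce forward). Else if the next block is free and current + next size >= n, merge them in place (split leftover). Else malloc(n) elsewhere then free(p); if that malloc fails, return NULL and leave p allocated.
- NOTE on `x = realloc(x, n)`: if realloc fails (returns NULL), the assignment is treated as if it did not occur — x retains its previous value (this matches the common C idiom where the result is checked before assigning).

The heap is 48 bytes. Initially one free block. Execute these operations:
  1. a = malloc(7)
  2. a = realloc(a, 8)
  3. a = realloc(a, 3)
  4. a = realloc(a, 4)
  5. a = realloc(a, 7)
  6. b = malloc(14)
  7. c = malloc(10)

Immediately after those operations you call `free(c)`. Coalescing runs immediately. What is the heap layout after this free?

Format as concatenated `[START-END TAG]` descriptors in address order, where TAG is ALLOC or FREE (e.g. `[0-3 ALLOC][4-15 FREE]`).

Op 1: a = malloc(7) -> a = 0; heap: [0-6 ALLOC][7-47 FREE]
Op 2: a = realloc(a, 8) -> a = 0; heap: [0-7 ALLOC][8-47 FREE]
Op 3: a = realloc(a, 3) -> a = 0; heap: [0-2 ALLOC][3-47 FREE]
Op 4: a = realloc(a, 4) -> a = 0; heap: [0-3 ALLOC][4-47 FREE]
Op 5: a = realloc(a, 7) -> a = 0; heap: [0-6 ALLOC][7-47 FREE]
Op 6: b = malloc(14) -> b = 7; heap: [0-6 ALLOC][7-20 ALLOC][21-47 FREE]
Op 7: c = malloc(10) -> c = 21; heap: [0-6 ALLOC][7-20 ALLOC][21-30 ALLOC][31-47 FREE]
free(c): c = 21 -> block [21-30 ALLOC]; mark free, coalesce with adjacent free neighbors -> [0-6 ALLOC][7-20 ALLOC][21-47 FREE]

Answer: [0-6 ALLOC][7-20 ALLOC][21-47 FREE]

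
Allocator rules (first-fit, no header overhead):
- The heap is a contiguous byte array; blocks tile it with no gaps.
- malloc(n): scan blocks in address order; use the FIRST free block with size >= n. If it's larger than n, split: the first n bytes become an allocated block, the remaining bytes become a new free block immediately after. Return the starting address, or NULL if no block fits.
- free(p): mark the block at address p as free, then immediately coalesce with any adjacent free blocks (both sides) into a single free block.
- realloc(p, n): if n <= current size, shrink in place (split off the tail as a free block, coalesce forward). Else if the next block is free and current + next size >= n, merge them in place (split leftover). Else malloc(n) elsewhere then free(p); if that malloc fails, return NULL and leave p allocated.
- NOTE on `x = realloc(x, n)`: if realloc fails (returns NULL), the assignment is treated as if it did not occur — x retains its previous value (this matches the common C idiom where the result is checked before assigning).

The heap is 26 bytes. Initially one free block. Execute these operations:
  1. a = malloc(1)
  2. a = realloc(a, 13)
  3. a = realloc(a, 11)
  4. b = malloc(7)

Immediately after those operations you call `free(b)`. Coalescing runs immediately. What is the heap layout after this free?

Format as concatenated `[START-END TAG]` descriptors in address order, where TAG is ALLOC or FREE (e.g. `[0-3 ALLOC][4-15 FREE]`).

Answer: [0-10 ALLOC][11-25 FREE]

Derivation:
Op 1: a = malloc(1) -> a = 0; heap: [0-0 ALLOC][1-25 FREE]
Op 2: a = realloc(a, 13) -> a = 0; heap: [0-12 ALLOC][13-25 FREE]
Op 3: a = realloc(a, 11) -> a = 0; heap: [0-10 ALLOC][11-25 FREE]
Op 4: b = malloc(7) -> b = 11; heap: [0-10 ALLOC][11-17 ALLOC][18-25 FREE]
free(b): b = 11 -> block [11-17 ALLOC]; mark free, coalesce with adjacent free neighbors -> [0-10 ALLOC][11-25 FREE]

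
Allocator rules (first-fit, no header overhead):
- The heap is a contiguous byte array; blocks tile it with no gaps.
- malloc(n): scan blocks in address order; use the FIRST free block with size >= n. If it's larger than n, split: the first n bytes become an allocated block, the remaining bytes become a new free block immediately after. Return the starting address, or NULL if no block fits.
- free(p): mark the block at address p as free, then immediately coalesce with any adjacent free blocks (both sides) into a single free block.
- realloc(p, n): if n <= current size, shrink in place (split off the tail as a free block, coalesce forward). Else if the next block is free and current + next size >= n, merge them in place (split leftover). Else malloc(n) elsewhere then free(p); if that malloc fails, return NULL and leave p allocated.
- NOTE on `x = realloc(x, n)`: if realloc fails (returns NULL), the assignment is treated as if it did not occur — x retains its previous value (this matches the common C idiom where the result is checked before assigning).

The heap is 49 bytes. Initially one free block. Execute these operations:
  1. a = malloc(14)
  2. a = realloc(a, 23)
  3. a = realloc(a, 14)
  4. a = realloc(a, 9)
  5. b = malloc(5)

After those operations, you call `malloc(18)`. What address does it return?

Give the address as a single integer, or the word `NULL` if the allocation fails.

Answer: 14

Derivation:
Op 1: a = malloc(14) -> a = 0; heap: [0-13 ALLOC][14-48 FREE]
Op 2: a = realloc(a, 23) -> a = 0; heap: [0-22 ALLOC][23-48 FREE]
Op 3: a = realloc(a, 14) -> a = 0; heap: [0-13 ALLOC][14-48 FREE]
Op 4: a = realloc(a, 9) -> a = 0; heap: [0-8 ALLOC][9-48 FREE]
Op 5: b = malloc(5) -> b = 9; heap: [0-8 ALLOC][9-13 ALLOC][14-48 FREE]
malloc(18): first-fit scan over [0-8 ALLOC][9-13 ALLOC][14-48 FREE] -> 14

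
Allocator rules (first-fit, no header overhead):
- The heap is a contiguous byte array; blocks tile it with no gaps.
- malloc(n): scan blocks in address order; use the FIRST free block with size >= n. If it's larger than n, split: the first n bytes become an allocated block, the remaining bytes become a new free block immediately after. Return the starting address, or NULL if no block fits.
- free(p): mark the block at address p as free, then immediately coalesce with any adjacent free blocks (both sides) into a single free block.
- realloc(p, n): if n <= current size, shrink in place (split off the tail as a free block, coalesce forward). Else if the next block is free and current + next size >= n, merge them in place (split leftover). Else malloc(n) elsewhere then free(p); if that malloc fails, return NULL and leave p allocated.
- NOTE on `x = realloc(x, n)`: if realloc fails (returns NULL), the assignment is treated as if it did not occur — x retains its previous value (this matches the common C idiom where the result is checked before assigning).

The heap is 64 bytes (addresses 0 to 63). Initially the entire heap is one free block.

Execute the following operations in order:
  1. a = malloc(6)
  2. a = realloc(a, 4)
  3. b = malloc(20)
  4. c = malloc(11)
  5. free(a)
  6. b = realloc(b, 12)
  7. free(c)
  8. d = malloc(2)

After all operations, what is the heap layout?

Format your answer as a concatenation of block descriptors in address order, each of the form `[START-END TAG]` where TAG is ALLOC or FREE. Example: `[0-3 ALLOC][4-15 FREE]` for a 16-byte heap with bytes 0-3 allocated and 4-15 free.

Answer: [0-1 ALLOC][2-3 FREE][4-15 ALLOC][16-63 FREE]

Derivation:
Op 1: a = malloc(6) -> a = 0; heap: [0-5 ALLOC][6-63 FREE]
Op 2: a = realloc(a, 4) -> a = 0; heap: [0-3 ALLOC][4-63 FREE]
Op 3: b = malloc(20) -> b = 4; heap: [0-3 ALLOC][4-23 ALLOC][24-63 FREE]
Op 4: c = malloc(11) -> c = 24; heap: [0-3 ALLOC][4-23 ALLOC][24-34 ALLOC][35-63 FREE]
Op 5: free(a) -> (freed a); heap: [0-3 FREE][4-23 ALLOC][24-34 ALLOC][35-63 FREE]
Op 6: b = realloc(b, 12) -> b = 4; heap: [0-3 FREE][4-15 ALLOC][16-23 FREE][24-34 ALLOC][35-63 FREE]
Op 7: free(c) -> (freed c); heap: [0-3 FREE][4-15 ALLOC][16-63 FREE]
Op 8: d = malloc(2) -> d = 0; heap: [0-1 ALLOC][2-3 FREE][4-15 ALLOC][16-63 FREE]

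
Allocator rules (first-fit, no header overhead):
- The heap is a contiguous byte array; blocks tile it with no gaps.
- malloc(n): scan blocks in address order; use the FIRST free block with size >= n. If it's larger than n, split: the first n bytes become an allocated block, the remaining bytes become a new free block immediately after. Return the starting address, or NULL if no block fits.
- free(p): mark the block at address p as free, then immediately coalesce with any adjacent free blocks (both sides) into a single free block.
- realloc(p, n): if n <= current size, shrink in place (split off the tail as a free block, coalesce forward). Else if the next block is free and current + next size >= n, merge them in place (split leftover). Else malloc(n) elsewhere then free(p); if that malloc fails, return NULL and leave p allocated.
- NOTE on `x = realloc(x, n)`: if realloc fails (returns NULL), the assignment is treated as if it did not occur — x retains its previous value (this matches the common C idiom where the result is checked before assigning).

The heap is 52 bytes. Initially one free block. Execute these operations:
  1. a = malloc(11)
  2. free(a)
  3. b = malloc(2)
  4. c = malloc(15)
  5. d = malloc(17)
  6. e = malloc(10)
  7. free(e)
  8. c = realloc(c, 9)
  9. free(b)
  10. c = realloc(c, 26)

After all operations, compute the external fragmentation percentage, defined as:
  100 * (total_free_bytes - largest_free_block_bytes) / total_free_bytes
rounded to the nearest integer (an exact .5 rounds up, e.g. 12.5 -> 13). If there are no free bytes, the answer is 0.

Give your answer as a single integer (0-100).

Op 1: a = malloc(11) -> a = 0; heap: [0-10 ALLOC][11-51 FREE]
Op 2: free(a) -> (freed a); heap: [0-51 FREE]
Op 3: b = malloc(2) -> b = 0; heap: [0-1 ALLOC][2-51 FREE]
Op 4: c = malloc(15) -> c = 2; heap: [0-1 ALLOC][2-16 ALLOC][17-51 FREE]
Op 5: d = malloc(17) -> d = 17; heap: [0-1 ALLOC][2-16 ALLOC][17-33 ALLOC][34-51 FREE]
Op 6: e = malloc(10) -> e = 34; heap: [0-1 ALLOC][2-16 ALLOC][17-33 ALLOC][34-43 ALLOC][44-51 FREE]
Op 7: free(e) -> (freed e); heap: [0-1 ALLOC][2-16 ALLOC][17-33 ALLOC][34-51 FREE]
Op 8: c = realloc(c, 9) -> c = 2; heap: [0-1 ALLOC][2-10 ALLOC][11-16 FREE][17-33 ALLOC][34-51 FREE]
Op 9: free(b) -> (freed b); heap: [0-1 FREE][2-10 ALLOC][11-16 FREE][17-33 ALLOC][34-51 FREE]
Op 10: c = realloc(c, 26) -> NULL (c unchanged); heap: [0-1 FREE][2-10 ALLOC][11-16 FREE][17-33 ALLOC][34-51 FREE]
Free blocks: [2 6 18] total_free=26 largest=18 -> 100*(26-18)/26 = 800/26 ≈ 30.769 -> rounds to 31

Answer: 31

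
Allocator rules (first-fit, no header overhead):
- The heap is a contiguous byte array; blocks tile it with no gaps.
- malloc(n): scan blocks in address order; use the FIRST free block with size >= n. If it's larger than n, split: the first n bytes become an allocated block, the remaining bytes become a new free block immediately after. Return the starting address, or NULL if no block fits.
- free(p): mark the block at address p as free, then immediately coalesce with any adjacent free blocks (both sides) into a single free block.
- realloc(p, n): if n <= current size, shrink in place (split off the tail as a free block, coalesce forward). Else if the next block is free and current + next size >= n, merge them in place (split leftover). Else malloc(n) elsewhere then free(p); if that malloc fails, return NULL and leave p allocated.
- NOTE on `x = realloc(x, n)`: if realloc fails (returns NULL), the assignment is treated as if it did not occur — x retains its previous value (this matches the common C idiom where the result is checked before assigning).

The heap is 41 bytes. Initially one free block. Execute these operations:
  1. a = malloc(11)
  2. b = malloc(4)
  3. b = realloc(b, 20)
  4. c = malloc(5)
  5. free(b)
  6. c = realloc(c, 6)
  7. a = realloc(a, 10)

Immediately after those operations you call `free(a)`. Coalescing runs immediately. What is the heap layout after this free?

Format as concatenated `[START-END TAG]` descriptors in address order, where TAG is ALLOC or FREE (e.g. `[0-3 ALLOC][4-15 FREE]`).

Op 1: a = malloc(11) -> a = 0; heap: [0-10 ALLOC][11-40 FREE]
Op 2: b = malloc(4) -> b = 11; heap: [0-10 ALLOC][11-14 ALLOC][15-40 FREE]
Op 3: b = realloc(b, 20) -> b = 11; heap: [0-10 ALLOC][11-30 ALLOC][31-40 FREE]
Op 4: c = malloc(5) -> c = 31; heap: [0-10 ALLOC][11-30 ALLOC][31-35 ALLOC][36-40 FREE]
Op 5: free(b) -> (freed b); heap: [0-10 ALLOC][11-30 FREE][31-35 ALLOC][36-40 FREE]
Op 6: c = realloc(c, 6) -> c = 31; heap: [0-10 ALLOC][11-30 FREE][31-36 ALLOC][37-40 FREE]
Op 7: a = realloc(a, 10) -> a = 0; heap: [0-9 ALLOC][10-30 FREE][31-36 ALLOC][37-40 FREE]
free(a): a = 0 -> block [0-9 ALLOC]; mark free, coalesce with adjacent free neighbors -> [0-30 FREE][31-36 ALLOC][37-40 FREE]

Answer: [0-30 FREE][31-36 ALLOC][37-40 FREE]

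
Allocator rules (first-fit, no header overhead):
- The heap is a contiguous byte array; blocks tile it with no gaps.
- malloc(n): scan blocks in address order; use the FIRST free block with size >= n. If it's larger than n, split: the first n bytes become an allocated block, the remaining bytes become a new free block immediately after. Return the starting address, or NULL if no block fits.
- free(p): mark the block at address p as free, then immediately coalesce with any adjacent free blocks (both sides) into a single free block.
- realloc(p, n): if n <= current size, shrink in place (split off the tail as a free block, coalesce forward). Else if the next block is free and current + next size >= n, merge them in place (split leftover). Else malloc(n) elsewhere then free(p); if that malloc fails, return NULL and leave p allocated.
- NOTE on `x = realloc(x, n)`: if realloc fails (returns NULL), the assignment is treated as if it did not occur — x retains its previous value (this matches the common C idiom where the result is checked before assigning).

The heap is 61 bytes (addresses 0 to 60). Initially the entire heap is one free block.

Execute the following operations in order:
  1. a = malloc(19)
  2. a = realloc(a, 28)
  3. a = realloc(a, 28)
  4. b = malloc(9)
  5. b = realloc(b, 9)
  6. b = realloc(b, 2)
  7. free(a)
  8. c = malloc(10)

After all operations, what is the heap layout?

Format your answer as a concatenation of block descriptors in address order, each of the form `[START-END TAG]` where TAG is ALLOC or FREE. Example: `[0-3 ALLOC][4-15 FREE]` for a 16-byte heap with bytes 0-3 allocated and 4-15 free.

Op 1: a = malloc(19) -> a = 0; heap: [0-18 ALLOC][19-60 FREE]
Op 2: a = realloc(a, 28) -> a = 0; heap: [0-27 ALLOC][28-60 FREE]
Op 3: a = realloc(a, 28) -> a = 0; heap: [0-27 ALLOC][28-60 FREE]
Op 4: b = malloc(9) -> b = 28; heap: [0-27 ALLOC][28-36 ALLOC][37-60 FREE]
Op 5: b = realloc(b, 9) -> b = 28; heap: [0-27 ALLOC][28-36 ALLOC][37-60 FREE]
Op 6: b = realloc(b, 2) -> b = 28; heap: [0-27 ALLOC][28-29 ALLOC][30-60 FREE]
Op 7: free(a) -> (freed a); heap: [0-27 FREE][28-29 ALLOC][30-60 FREE]
Op 8: c = malloc(10) -> c = 0; heap: [0-9 ALLOC][10-27 FREE][28-29 ALLOC][30-60 FREE]

Answer: [0-9 ALLOC][10-27 FREE][28-29 ALLOC][30-60 FREE]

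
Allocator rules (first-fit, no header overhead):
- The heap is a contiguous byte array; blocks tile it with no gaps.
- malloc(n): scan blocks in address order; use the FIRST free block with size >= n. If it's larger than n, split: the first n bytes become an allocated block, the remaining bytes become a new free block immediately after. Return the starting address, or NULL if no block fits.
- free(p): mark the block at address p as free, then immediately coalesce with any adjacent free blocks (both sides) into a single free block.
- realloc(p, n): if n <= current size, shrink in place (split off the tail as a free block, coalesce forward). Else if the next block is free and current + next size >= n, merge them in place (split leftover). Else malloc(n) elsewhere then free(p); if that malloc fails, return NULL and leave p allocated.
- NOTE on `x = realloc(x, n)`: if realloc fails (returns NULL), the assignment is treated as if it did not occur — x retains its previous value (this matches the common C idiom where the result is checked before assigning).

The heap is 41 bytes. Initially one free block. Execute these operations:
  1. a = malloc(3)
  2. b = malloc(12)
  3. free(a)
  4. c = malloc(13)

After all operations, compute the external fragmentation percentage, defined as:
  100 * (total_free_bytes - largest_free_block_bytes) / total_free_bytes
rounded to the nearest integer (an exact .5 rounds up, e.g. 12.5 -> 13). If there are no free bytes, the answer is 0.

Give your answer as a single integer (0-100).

Answer: 19

Derivation:
Op 1: a = malloc(3) -> a = 0; heap: [0-2 ALLOC][3-40 FREE]
Op 2: b = malloc(12) -> b = 3; heap: [0-2 ALLOC][3-14 ALLOC][15-40 FREE]
Op 3: free(a) -> (freed a); heap: [0-2 FREE][3-14 ALLOC][15-40 FREE]
Op 4: c = malloc(13) -> c = 15; heap: [0-2 FREE][3-14 ALLOC][15-27 ALLOC][28-40 FREE]
Free blocks: [3 13] total_free=16 largest=13 -> 100*(16-13)/16 = 300/16 = 18.75 -> rounds to 19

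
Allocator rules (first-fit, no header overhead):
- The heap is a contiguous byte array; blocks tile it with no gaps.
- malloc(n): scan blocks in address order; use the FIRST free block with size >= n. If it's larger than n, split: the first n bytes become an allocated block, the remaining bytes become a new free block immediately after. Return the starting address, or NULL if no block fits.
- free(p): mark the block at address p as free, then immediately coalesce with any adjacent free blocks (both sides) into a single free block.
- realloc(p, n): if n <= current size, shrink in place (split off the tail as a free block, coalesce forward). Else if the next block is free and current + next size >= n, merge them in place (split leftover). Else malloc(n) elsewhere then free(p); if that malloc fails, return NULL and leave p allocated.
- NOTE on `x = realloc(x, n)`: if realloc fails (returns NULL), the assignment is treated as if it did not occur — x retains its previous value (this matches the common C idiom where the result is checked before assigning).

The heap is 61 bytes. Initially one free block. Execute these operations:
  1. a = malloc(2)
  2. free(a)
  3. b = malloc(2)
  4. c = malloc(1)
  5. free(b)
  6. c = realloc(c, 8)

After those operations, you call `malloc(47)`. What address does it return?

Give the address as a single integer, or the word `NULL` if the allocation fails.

Op 1: a = malloc(2) -> a = 0; heap: [0-1 ALLOC][2-60 FREE]
Op 2: free(a) -> (freed a); heap: [0-60 FREE]
Op 3: b = malloc(2) -> b = 0; heap: [0-1 ALLOC][2-60 FREE]
Op 4: c = malloc(1) -> c = 2; heap: [0-1 ALLOC][2-2 ALLOC][3-60 FREE]
Op 5: free(b) -> (freed b); heap: [0-1 FREE][2-2 ALLOC][3-60 FREE]
Op 6: c = realloc(c, 8) -> c = 2; heap: [0-1 FREE][2-9 ALLOC][10-60 FREE]
malloc(47): first-fit scan over [0-1 FREE][2-9 ALLOC][10-60 FREE] -> 10

Answer: 10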